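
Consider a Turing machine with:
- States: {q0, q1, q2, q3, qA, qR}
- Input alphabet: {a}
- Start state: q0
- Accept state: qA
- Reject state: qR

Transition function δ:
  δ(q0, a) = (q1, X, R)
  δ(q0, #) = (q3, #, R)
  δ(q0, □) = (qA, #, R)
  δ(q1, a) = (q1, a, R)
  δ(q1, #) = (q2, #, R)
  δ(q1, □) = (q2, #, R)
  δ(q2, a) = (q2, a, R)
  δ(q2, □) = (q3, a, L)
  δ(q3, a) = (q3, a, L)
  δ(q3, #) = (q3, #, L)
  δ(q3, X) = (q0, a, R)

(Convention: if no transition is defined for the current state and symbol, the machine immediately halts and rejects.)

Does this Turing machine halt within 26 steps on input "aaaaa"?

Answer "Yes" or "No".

Execution trace:
Initial: [q0]aaaaa
Step 1: δ(q0, a) = (q1, X, R) → X[q1]aaaa
Step 2: δ(q1, a) = (q1, a, R) → Xa[q1]aaa
Step 3: δ(q1, a) = (q1, a, R) → Xaa[q1]aa
Step 4: δ(q1, a) = (q1, a, R) → Xaaa[q1]a
Step 5: δ(q1, a) = (q1, a, R) → Xaaaa[q1]□
Step 6: δ(q1, □) = (q2, #, R) → Xaaaa#[q2]□
Step 7: δ(q2, □) = (q3, a, L) → Xaaaa[q3]#a
Step 8: δ(q3, #) = (q3, #, L) → Xaaa[q3]a#a
Step 9: δ(q3, a) = (q3, a, L) → Xaa[q3]aa#a
Step 10: δ(q3, a) = (q3, a, L) → Xa[q3]aaa#a
Step 11: δ(q3, a) = (q3, a, L) → X[q3]aaaa#a
Step 12: δ(q3, a) = (q3, a, L) → [q3]Xaaaa#a
Step 13: δ(q3, X) = (q0, a, R) → a[q0]aaaa#a
Step 14: δ(q0, a) = (q1, X, R) → aX[q1]aaa#a
Step 15: δ(q1, a) = (q1, a, R) → aXa[q1]aa#a
Step 16: δ(q1, a) = (q1, a, R) → aXaa[q1]a#a
Step 17: δ(q1, a) = (q1, a, R) → aXaaa[q1]#a
Step 18: δ(q1, #) = (q2, #, R) → aXaaa#[q2]a
Step 19: δ(q2, a) = (q2, a, R) → aXaaa#a[q2]□
Step 20: δ(q2, □) = (q3, a, L) → aXaaa#[q3]aa
Step 21: δ(q3, a) = (q3, a, L) → aXaaa[q3]#aa
Step 22: δ(q3, #) = (q3, #, L) → aXaa[q3]a#aa
Step 23: δ(q3, a) = (q3, a, L) → aXa[q3]aa#aa
Step 24: δ(q3, a) = (q3, a, L) → aX[q3]aaa#aa
Step 25: δ(q3, a) = (q3, a, L) → a[q3]Xaaa#aa
Step 26: δ(q3, X) = (q0, a, R) → aa[q0]aaa#aa

The machine has not reached a halting state after 26 steps.
The machine did not halt within the 26-step bound.

Answer: No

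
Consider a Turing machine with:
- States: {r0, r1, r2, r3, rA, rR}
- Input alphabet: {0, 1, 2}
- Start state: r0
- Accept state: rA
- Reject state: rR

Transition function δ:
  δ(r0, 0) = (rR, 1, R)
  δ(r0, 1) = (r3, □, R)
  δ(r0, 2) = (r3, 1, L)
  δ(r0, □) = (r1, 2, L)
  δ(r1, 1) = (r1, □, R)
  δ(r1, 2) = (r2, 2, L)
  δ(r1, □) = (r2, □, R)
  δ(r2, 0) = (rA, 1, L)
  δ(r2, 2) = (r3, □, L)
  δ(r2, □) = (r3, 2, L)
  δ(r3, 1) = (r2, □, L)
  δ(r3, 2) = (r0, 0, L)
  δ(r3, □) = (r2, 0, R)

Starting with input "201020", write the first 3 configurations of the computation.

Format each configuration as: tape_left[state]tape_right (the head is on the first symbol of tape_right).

Transitions applied:
Step 1: δ(r0, 2) = (r3, 1, L)
Step 2: δ(r3, □) = (r2, 0, R)

The first 3 configurations are:
[r0]201020 ⊢ [r3]□101020 ⊢ 0[r2]101020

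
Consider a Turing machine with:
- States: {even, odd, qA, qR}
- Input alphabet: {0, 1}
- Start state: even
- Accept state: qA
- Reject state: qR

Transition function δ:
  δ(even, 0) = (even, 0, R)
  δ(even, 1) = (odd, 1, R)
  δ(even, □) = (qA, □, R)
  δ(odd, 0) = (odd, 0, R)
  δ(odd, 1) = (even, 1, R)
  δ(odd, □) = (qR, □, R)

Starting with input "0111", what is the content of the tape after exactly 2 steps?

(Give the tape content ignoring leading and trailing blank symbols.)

Execution trace:
Initial: [even]0111
Step 1: δ(even, 0) = (even, 0, R) → 0[even]111
Step 2: δ(even, 1) = (odd, 1, R) → 01[odd]11

After 2 steps, the tape (ignoring leading/trailing blanks) is: 0111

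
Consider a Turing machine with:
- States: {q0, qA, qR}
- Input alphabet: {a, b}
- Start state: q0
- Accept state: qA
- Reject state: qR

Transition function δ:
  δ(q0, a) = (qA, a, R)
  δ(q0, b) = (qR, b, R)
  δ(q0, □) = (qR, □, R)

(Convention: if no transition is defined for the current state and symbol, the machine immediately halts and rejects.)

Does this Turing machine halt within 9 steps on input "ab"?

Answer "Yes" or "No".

Execution trace:
Initial: [q0]ab
Step 1: δ(q0, a) = (qA, a, R) → a[qA]b

The machine reaches the accept state qA and halts.
The machine halted after 1 step (within the 9-step bound).

Answer: Yes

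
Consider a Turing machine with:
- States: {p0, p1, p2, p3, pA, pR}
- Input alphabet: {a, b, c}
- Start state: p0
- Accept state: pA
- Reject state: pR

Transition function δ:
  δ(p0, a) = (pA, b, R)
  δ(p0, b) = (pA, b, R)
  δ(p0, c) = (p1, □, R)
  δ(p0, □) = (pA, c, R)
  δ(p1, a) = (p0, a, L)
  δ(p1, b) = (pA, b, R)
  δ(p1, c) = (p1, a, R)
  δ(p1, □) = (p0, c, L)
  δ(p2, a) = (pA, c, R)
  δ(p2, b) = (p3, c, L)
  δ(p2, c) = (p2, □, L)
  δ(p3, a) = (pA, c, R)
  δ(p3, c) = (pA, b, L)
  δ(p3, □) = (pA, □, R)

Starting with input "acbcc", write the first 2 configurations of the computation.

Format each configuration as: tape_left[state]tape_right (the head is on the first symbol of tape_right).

Transitions applied:
Step 1: δ(p0, a) = (pA, b, R)

The first 2 configurations are:
[p0]acbcc ⊢ b[pA]cbcc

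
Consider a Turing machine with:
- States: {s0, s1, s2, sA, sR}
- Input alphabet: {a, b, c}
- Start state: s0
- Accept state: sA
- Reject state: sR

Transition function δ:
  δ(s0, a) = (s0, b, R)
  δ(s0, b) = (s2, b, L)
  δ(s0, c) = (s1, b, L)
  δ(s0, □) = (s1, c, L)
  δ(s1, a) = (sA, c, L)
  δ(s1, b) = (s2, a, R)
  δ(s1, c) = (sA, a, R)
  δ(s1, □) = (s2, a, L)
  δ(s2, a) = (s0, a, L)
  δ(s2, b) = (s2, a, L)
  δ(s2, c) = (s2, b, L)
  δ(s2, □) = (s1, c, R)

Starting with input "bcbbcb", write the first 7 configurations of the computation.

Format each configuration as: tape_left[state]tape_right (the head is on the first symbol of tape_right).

Transitions applied:
Step 1: δ(s0, b) = (s2, b, L)
Step 2: δ(s2, □) = (s1, c, R)
Step 3: δ(s1, b) = (s2, a, R)
Step 4: δ(s2, c) = (s2, b, L)
Step 5: δ(s2, a) = (s0, a, L)
Step 6: δ(s0, c) = (s1, b, L)

The first 7 configurations are:
[s0]bcbbcb ⊢ [s2]□bcbbcb ⊢ c[s1]bcbbcb ⊢ ca[s2]cbbcb ⊢ c[s2]abbbcb ⊢ [s0]cabbbcb ⊢ [s1]□babbbcb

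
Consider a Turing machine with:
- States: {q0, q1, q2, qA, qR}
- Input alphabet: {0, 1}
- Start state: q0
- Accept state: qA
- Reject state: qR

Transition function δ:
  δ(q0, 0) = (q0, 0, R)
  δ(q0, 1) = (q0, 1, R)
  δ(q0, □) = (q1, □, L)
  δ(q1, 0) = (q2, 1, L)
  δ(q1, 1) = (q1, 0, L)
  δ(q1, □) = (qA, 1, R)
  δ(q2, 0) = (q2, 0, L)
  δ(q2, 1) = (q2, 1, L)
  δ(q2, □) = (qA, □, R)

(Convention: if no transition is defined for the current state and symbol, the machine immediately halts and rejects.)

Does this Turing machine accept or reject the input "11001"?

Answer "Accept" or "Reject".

Execution trace:
Initial: [q0]11001
Step 1: δ(q0, 1) = (q0, 1, R) → 1[q0]1001
Step 2: δ(q0, 1) = (q0, 1, R) → 11[q0]001
Step 3: δ(q0, 0) = (q0, 0, R) → 110[q0]01
Step 4: δ(q0, 0) = (q0, 0, R) → 1100[q0]1
Step 5: δ(q0, 1) = (q0, 1, R) → 11001[q0]□
Step 6: δ(q0, □) = (q1, □, L) → 1100[q1]1□
Step 7: δ(q1, 1) = (q1, 0, L) → 110[q1]00□
Step 8: δ(q1, 0) = (q2, 1, L) → 11[q2]010□
Step 9: δ(q2, 0) = (q2, 0, L) → 1[q2]1010□
Step 10: δ(q2, 1) = (q2, 1, L) → [q2]11010□
Step 11: δ(q2, 1) = (q2, 1, L) → [q2]□11010□
Step 12: δ(q2, □) = (qA, □, R) → □[qA]11010□

The machine reaches the accept state qA and halts.

Answer: Accept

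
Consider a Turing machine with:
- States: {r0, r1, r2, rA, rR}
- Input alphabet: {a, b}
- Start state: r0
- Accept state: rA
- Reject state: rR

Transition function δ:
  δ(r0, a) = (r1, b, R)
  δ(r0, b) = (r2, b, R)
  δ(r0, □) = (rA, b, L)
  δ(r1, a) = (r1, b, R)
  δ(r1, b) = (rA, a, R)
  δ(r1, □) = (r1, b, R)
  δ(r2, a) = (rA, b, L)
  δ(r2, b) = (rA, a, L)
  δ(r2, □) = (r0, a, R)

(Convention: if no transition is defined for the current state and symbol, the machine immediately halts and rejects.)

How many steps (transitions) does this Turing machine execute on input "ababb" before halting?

Execution trace:
Initial: [r0]ababb
Step 1: δ(r0, a) = (r1, b, R) → b[r1]babb
Step 2: δ(r1, b) = (rA, a, R) → ba[rA]abb

The machine reaches the accept state rA and halts.

The machine executed 2 steps before halting.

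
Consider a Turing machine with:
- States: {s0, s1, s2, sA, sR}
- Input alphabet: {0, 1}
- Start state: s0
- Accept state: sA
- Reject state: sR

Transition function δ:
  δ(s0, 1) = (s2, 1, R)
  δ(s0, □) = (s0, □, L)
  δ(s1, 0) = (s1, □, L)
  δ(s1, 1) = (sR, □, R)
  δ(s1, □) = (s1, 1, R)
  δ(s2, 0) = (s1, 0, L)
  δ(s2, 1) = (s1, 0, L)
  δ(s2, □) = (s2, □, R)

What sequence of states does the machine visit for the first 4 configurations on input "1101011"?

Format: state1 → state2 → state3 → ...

Execution trace:
Initial: [s0]1101011
Step 1: δ(s0, 1) = (s2, 1, R) → 1[s2]101011
Step 2: δ(s2, 1) = (s1, 0, L) → [s1]1001011
Step 3: δ(s1, 1) = (sR, □, R) → □[sR]001011

The machine reaches the reject state sR and halts.

State sequence: s0 → s2 → s1 → sR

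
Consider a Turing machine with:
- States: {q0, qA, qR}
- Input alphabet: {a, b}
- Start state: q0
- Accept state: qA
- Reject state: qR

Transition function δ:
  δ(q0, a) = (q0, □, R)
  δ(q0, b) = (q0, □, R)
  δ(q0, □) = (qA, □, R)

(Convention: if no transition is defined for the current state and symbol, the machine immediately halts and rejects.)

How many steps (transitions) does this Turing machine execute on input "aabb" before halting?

Execution trace:
Initial: [q0]aabb
Step 1: δ(q0, a) = (q0, □, R) → □[q0]abb
Step 2: δ(q0, a) = (q0, □, R) → □□[q0]bb
Step 3: δ(q0, b) = (q0, □, R) → □□□[q0]b
Step 4: δ(q0, b) = (q0, □, R) → □□□□[q0]□
Step 5: δ(q0, □) = (qA, □, R) → □□□□□[qA]□

The machine reaches the accept state qA and halts.

The machine executed 5 steps before halting.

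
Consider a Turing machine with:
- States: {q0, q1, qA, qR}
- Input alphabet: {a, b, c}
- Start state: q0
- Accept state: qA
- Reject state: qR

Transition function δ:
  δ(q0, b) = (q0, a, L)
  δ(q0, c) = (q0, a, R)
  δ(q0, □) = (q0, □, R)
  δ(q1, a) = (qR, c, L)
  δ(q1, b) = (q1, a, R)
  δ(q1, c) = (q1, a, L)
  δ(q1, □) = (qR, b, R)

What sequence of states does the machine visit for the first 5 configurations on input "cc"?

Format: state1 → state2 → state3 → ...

Execution trace:
Initial: [q0]cc
Step 1: δ(q0, c) = (q0, a, R) → a[q0]c
Step 2: δ(q0, c) = (q0, a, R) → aa[q0]□
Step 3: δ(q0, □) = (q0, □, R) → aa□[q0]□
Step 4: δ(q0, □) = (q0, □, R) → aa□□[q0]□

State sequence: q0 → q0 → q0 → q0 → q0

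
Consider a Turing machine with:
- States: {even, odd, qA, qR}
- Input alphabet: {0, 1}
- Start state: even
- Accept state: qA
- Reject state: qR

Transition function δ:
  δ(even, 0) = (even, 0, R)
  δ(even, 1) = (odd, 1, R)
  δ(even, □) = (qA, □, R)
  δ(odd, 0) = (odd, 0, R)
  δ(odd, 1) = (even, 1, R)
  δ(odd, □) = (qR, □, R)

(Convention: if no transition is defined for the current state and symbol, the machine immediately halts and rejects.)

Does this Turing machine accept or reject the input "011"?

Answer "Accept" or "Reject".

Execution trace:
Initial: [even]011
Step 1: δ(even, 0) = (even, 0, R) → 0[even]11
Step 2: δ(even, 1) = (odd, 1, R) → 01[odd]1
Step 3: δ(odd, 1) = (even, 1, R) → 011[even]□
Step 4: δ(even, □) = (qA, □, R) → 011□[qA]□

The machine reaches the accept state qA and halts.

Answer: Accept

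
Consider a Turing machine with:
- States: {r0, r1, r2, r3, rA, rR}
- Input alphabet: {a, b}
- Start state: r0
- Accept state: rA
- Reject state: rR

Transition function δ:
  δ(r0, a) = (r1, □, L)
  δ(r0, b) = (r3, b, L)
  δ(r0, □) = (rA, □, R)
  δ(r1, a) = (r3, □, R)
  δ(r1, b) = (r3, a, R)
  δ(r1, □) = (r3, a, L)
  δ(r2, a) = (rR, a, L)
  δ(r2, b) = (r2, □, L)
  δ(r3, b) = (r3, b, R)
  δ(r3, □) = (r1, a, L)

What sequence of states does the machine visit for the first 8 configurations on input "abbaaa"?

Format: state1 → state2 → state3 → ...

Execution trace:
Initial: [r0]abbaaa
Step 1: δ(r0, a) = (r1, □, L) → [r1]□□bbaaa
Step 2: δ(r1, □) = (r3, a, L) → [r3]□a□bbaaa
Step 3: δ(r3, □) = (r1, a, L) → [r1]□aa□bbaaa
Step 4: δ(r1, □) = (r3, a, L) → [r3]□aaa□bbaaa
Step 5: δ(r3, □) = (r1, a, L) → [r1]□aaaa□bbaaa
Step 6: δ(r1, □) = (r3, a, L) → [r3]□aaaaa□bbaaa
Step 7: δ(r3, □) = (r1, a, L) → [r1]□aaaaaa□bbaaa

State sequence: r0 → r1 → r3 → r1 → r3 → r1 → r3 → r1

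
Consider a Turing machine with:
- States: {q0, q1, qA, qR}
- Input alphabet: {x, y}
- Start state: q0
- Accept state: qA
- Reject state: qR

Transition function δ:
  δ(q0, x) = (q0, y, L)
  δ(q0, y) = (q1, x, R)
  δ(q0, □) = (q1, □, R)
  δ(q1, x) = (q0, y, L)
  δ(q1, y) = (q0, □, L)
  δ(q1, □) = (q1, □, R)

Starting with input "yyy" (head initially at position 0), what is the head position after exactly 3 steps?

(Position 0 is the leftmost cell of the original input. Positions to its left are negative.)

Execution trace (head position shown):
Step 0: [q0]yyy  (head at position 0)
Step 1: move right → x[q1]yy  (head at position 1)
Step 2: move left → [q0]x□y  (head at position 0)
Step 3: move left → [q0]□y□y  (head at position -1)

After 3 steps, the head is at position -1.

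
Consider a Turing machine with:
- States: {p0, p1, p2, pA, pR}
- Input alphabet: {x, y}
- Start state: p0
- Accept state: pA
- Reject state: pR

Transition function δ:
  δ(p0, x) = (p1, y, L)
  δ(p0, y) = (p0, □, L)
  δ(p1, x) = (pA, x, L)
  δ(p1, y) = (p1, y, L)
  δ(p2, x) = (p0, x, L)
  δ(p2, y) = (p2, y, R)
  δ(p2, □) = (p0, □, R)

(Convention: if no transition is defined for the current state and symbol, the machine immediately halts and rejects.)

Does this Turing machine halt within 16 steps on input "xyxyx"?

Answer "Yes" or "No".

Execution trace:
Initial: [p0]xyxyx
Step 1: δ(p0, x) = (p1, y, L) → [p1]□yyxyx

No transition is defined for δ(p1, □). By convention the machine halts and rejects.
The machine halted after 1 step (within the 16-step bound).

Answer: Yes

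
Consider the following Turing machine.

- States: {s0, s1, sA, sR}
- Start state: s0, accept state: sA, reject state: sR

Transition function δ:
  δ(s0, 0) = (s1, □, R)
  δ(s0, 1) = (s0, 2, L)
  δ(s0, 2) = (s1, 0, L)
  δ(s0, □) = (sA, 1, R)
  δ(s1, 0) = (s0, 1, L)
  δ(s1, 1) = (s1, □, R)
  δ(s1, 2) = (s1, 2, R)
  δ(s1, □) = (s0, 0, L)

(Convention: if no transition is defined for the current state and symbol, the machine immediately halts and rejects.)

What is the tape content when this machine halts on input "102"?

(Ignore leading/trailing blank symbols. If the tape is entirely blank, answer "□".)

Execution trace:
Initial: [s0]102
Step 1: δ(s0, 1) = (s0, 2, L) → [s0]□202
Step 2: δ(s0, □) = (sA, 1, R) → 1[sA]202

The machine reaches the accept state sA and halts.

Final tape (ignoring leading/trailing blanks): 1202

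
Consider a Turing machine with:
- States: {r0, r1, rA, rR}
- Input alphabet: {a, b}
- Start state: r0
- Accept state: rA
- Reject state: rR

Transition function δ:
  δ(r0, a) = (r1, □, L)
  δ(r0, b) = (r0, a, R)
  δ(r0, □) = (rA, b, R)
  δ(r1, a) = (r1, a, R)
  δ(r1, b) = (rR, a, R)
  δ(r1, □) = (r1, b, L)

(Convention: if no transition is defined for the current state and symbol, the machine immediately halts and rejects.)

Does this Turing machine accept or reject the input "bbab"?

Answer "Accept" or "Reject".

Execution trace:
Initial: [r0]bbab
Step 1: δ(r0, b) = (r0, a, R) → a[r0]bab
Step 2: δ(r0, b) = (r0, a, R) → aa[r0]ab
Step 3: δ(r0, a) = (r1, □, L) → a[r1]a□b
Step 4: δ(r1, a) = (r1, a, R) → aa[r1]□b
Step 5: δ(r1, □) = (r1, b, L) → a[r1]abb
Step 6: δ(r1, a) = (r1, a, R) → aa[r1]bb
Step 7: δ(r1, b) = (rR, a, R) → aaa[rR]b

The machine reaches the reject state rR and halts.

Answer: Reject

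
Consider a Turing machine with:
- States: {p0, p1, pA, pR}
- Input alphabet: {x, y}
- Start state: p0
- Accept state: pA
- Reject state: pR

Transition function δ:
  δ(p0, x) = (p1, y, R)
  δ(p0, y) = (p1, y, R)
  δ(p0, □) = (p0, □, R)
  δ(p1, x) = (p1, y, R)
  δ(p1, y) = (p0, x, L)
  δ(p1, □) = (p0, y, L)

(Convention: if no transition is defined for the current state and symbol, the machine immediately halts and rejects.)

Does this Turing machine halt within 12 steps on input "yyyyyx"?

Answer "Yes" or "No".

Execution trace:
Initial: [p0]yyyyyx
Step 1: δ(p0, y) = (p1, y, R) → y[p1]yyyyx
Step 2: δ(p1, y) = (p0, x, L) → [p0]yxyyyx
Step 3: δ(p0, y) = (p1, y, R) → y[p1]xyyyx
Step 4: δ(p1, x) = (p1, y, R) → yy[p1]yyyx
Step 5: δ(p1, y) = (p0, x, L) → y[p0]yxyyx
Step 6: δ(p0, y) = (p1, y, R) → yy[p1]xyyx
Step 7: δ(p1, x) = (p1, y, R) → yyy[p1]yyx
Step 8: δ(p1, y) = (p0, x, L) → yy[p0]yxyx
Step 9: δ(p0, y) = (p1, y, R) → yyy[p1]xyx
Step 10: δ(p1, x) = (p1, y, R) → yyyy[p1]yx
Step 11: δ(p1, y) = (p0, x, L) → yyy[p0]yxx
Step 12: δ(p0, y) = (p1, y, R) → yyyy[p1]xx

The machine has not reached a halting state after 12 steps.
The machine did not halt within the 12-step bound.

Answer: No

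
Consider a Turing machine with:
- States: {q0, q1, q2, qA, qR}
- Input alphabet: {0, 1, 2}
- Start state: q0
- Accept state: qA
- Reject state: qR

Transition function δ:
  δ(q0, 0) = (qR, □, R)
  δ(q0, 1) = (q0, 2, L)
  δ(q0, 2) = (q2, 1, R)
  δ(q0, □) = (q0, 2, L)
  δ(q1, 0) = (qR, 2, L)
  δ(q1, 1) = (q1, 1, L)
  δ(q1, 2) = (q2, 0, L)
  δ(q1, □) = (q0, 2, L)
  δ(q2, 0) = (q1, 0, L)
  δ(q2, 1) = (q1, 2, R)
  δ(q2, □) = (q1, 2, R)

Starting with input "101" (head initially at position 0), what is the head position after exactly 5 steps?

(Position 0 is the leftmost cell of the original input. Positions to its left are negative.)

Execution trace (head position shown):
Step 0: [q0]101  (head at position 0)
Step 1: move left → [q0]□201  (head at position -1)
Step 2: move left → [q0]□2201  (head at position -2)
Step 3: move left → [q0]□22201  (head at position -3)
Step 4: move left → [q0]□222201  (head at position -4)
Step 5: move left → [q0]□2222201  (head at position -5)

After 5 steps, the head is at position -5.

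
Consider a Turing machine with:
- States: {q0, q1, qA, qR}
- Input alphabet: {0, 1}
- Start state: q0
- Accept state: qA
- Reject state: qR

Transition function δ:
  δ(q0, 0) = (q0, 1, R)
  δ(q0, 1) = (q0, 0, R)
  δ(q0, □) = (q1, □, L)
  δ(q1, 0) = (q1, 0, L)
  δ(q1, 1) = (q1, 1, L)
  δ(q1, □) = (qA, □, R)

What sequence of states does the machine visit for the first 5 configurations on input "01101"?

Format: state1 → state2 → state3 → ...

Execution trace:
Initial: [q0]01101
Step 1: δ(q0, 0) = (q0, 1, R) → 1[q0]1101
Step 2: δ(q0, 1) = (q0, 0, R) → 10[q0]101
Step 3: δ(q0, 1) = (q0, 0, R) → 100[q0]01
Step 4: δ(q0, 0) = (q0, 1, R) → 1001[q0]1

State sequence: q0 → q0 → q0 → q0 → q0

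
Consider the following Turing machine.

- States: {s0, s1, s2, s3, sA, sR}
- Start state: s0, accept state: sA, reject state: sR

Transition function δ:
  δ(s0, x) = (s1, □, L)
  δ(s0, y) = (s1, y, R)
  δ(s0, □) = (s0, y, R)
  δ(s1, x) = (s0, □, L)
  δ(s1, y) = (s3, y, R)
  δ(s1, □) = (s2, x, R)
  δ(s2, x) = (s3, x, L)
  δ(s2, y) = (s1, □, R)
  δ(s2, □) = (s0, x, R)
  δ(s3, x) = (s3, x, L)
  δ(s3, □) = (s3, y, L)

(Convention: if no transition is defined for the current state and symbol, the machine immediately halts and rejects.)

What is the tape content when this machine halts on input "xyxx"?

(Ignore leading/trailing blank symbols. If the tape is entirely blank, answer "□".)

Execution trace:
Initial: [s0]xyxx
Step 1: δ(s0, x) = (s1, □, L) → [s1]□□yxx
Step 2: δ(s1, □) = (s2, x, R) → x[s2]□yxx
Step 3: δ(s2, □) = (s0, x, R) → xx[s0]yxx
Step 4: δ(s0, y) = (s1, y, R) → xxy[s1]xx
Step 5: δ(s1, x) = (s0, □, L) → xx[s0]y□x
Step 6: δ(s0, y) = (s1, y, R) → xxy[s1]□x
Step 7: δ(s1, □) = (s2, x, R) → xxyx[s2]x
Step 8: δ(s2, x) = (s3, x, L) → xxy[s3]xx
Step 9: δ(s3, x) = (s3, x, L) → xx[s3]yxx

No transition is defined for δ(s3, y). By convention the machine halts and rejects.

Final tape (ignoring leading/trailing blanks): xxyxx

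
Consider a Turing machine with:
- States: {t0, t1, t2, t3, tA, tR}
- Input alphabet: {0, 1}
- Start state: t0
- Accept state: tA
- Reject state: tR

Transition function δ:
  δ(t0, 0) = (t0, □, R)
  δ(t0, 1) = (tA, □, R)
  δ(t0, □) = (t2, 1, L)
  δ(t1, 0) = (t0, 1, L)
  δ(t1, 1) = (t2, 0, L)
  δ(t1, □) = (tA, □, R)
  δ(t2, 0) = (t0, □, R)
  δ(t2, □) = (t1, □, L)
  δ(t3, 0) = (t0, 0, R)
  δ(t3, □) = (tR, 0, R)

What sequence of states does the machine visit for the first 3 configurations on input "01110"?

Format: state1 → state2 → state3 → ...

Execution trace:
Initial: [t0]01110
Step 1: δ(t0, 0) = (t0, □, R) → □[t0]1110
Step 2: δ(t0, 1) = (tA, □, R) → □□[tA]110

The machine reaches the accept state tA and halts.

State sequence: t0 → t0 → tA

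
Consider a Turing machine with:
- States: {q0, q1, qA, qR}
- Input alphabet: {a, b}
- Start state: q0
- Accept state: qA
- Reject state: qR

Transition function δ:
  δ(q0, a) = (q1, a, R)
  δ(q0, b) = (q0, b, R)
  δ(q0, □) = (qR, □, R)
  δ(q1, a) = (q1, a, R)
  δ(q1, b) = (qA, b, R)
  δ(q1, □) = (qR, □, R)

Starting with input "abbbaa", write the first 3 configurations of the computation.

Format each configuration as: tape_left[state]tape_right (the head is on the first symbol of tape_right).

Transitions applied:
Step 1: δ(q0, a) = (q1, a, R)
Step 2: δ(q1, b) = (qA, b, R)

The first 3 configurations are:
[q0]abbbaa ⊢ a[q1]bbbaa ⊢ ab[qA]bbaa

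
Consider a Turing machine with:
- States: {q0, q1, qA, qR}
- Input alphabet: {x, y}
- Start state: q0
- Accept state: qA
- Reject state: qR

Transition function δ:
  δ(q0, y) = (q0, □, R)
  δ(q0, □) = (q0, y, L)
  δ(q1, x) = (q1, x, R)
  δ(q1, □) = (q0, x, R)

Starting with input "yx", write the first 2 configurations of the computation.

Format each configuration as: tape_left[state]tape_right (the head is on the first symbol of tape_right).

Transitions applied:
Step 1: δ(q0, y) = (q0, □, R)

The first 2 configurations are:
[q0]yx ⊢ □[q0]x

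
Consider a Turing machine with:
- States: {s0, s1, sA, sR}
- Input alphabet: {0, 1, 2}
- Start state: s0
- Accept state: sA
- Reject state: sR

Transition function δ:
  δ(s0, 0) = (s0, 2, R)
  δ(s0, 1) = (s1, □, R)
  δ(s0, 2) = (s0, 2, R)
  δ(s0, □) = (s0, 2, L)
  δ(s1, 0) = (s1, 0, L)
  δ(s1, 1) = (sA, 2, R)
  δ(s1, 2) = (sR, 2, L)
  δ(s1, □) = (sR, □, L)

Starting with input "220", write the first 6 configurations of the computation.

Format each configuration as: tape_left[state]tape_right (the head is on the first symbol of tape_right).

Transitions applied:
Step 1: δ(s0, 2) = (s0, 2, R)
Step 2: δ(s0, 2) = (s0, 2, R)
Step 3: δ(s0, 0) = (s0, 2, R)
Step 4: δ(s0, □) = (s0, 2, L)
Step 5: δ(s0, 2) = (s0, 2, R)

The first 6 configurations are:
[s0]220 ⊢ 2[s0]20 ⊢ 22[s0]0 ⊢ 222[s0]□ ⊢ 22[s0]22 ⊢ 222[s0]2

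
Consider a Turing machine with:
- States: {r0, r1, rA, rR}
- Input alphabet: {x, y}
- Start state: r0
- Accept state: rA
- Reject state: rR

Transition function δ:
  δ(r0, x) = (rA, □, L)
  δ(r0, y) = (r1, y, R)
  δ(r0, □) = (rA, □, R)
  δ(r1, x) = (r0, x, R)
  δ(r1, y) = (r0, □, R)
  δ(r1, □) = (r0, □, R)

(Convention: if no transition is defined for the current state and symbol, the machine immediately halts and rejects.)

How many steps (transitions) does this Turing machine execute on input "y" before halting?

Execution trace:
Initial: [r0]y
Step 1: δ(r0, y) = (r1, y, R) → y[r1]□
Step 2: δ(r1, □) = (r0, □, R) → y□[r0]□
Step 3: δ(r0, □) = (rA, □, R) → y□□[rA]□

The machine reaches the accept state rA and halts.

The machine executed 3 steps before halting.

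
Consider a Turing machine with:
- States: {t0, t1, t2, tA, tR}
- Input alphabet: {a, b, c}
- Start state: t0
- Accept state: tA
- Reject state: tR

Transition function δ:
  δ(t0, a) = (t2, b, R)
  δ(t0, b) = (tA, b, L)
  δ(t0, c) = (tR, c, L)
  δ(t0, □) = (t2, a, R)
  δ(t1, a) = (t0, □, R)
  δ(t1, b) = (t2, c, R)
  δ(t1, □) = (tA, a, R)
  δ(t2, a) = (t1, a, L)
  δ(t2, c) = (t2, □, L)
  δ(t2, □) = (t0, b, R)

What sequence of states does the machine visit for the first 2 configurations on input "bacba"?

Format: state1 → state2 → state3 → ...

Execution trace:
Initial: [t0]bacba
Step 1: δ(t0, b) = (tA, b, L) → [tA]□bacba

The machine reaches the accept state tA and halts.

State sequence: t0 → tA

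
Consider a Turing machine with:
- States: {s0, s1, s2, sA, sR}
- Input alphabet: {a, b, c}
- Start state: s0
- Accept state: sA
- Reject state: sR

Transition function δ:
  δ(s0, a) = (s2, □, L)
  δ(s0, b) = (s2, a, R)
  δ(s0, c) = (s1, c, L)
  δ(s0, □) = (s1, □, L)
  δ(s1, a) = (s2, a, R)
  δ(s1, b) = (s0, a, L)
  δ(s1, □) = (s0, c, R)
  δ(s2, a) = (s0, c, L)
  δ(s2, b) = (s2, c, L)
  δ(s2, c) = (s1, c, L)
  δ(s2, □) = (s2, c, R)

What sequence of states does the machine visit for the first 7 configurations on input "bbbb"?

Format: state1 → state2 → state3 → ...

Execution trace:
Initial: [s0]bbbb
Step 1: δ(s0, b) = (s2, a, R) → a[s2]bbb
Step 2: δ(s2, b) = (s2, c, L) → [s2]acbb
Step 3: δ(s2, a) = (s0, c, L) → [s0]□ccbb
Step 4: δ(s0, □) = (s1, □, L) → [s1]□□ccbb
Step 5: δ(s1, □) = (s0, c, R) → c[s0]□ccbb
Step 6: δ(s0, □) = (s1, □, L) → [s1]c□ccbb

No transition is defined for δ(s1, c). By convention the machine halts and rejects.

State sequence: s0 → s2 → s2 → s0 → s1 → s0 → s1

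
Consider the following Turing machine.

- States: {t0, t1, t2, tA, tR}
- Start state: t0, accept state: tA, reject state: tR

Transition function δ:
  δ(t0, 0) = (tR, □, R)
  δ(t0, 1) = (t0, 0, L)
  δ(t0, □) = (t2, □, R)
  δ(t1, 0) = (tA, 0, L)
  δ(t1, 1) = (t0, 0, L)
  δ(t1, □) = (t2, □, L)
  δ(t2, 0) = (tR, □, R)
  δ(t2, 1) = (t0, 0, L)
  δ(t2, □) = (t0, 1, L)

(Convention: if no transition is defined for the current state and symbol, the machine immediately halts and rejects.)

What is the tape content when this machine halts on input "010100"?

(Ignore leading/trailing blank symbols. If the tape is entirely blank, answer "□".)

Execution trace:
Initial: [t0]010100
Step 1: δ(t0, 0) = (tR, □, R) → □[tR]10100

The machine reaches the reject state tR and halts.

Final tape (ignoring leading/trailing blanks): 10100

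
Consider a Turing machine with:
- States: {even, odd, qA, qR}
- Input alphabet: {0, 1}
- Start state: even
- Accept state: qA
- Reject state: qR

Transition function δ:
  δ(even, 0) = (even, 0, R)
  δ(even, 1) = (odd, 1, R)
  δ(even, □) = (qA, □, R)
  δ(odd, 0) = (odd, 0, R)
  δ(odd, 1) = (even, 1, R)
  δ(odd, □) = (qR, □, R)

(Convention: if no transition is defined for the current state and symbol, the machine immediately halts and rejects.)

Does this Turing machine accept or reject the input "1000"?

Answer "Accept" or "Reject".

Execution trace:
Initial: [even]1000
Step 1: δ(even, 1) = (odd, 1, R) → 1[odd]000
Step 2: δ(odd, 0) = (odd, 0, R) → 10[odd]00
Step 3: δ(odd, 0) = (odd, 0, R) → 100[odd]0
Step 4: δ(odd, 0) = (odd, 0, R) → 1000[odd]□
Step 5: δ(odd, □) = (qR, □, R) → 1000□[qR]□

The machine reaches the reject state qR and halts.

Answer: Reject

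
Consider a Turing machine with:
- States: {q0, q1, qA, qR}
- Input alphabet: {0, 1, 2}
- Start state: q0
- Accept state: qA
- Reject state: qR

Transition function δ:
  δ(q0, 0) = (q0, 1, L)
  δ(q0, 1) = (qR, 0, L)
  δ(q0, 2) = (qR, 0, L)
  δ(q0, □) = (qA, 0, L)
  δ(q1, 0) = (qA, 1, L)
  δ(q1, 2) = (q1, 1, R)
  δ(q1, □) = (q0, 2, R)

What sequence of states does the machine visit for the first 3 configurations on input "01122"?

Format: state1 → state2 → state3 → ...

Execution trace:
Initial: [q0]01122
Step 1: δ(q0, 0) = (q0, 1, L) → [q0]□11122
Step 2: δ(q0, □) = (qA, 0, L) → [qA]□011122

The machine reaches the accept state qA and halts.

State sequence: q0 → q0 → qA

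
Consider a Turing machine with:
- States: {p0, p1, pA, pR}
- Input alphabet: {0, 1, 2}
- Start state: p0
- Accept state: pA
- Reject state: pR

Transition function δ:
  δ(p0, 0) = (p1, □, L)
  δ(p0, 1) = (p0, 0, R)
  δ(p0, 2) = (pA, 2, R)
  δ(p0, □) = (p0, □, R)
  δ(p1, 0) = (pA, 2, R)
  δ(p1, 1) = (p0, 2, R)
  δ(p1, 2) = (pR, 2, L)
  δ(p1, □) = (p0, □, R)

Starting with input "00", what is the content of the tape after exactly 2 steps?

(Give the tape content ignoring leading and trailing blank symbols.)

Execution trace:
Initial: [p0]00
Step 1: δ(p0, 0) = (p1, □, L) → [p1]□□0
Step 2: δ(p1, □) = (p0, □, R) → □[p0]□0

After 2 steps, the tape (ignoring leading/trailing blanks) is: 0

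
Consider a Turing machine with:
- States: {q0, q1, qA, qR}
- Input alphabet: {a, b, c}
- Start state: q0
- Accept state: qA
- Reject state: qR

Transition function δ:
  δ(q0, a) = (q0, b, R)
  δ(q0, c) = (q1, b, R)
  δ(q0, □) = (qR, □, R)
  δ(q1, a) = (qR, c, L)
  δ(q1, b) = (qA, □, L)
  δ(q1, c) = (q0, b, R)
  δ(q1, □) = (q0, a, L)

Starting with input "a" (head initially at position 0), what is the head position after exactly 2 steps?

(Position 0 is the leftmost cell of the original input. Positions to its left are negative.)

Execution trace (head position shown):
Step 0: [q0]a  (head at position 0)
Step 1: move right → b[q0]□  (head at position 1)
Step 2: move right → b□[qR]□  (head at position 2)

After 2 steps, the head is at position 2.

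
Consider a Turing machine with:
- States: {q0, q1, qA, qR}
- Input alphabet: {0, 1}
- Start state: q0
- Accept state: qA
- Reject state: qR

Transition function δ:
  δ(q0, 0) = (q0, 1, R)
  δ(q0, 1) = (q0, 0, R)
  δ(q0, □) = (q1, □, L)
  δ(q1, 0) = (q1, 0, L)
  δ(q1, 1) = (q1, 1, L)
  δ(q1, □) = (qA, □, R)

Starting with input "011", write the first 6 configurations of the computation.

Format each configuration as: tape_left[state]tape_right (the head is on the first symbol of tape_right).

Transitions applied:
Step 1: δ(q0, 0) = (q0, 1, R)
Step 2: δ(q0, 1) = (q0, 0, R)
Step 3: δ(q0, 1) = (q0, 0, R)
Step 4: δ(q0, □) = (q1, □, L)
Step 5: δ(q1, 0) = (q1, 0, L)

The first 6 configurations are:
[q0]011 ⊢ 1[q0]11 ⊢ 10[q0]1 ⊢ 100[q0]□ ⊢ 10[q1]0□ ⊢ 1[q1]00□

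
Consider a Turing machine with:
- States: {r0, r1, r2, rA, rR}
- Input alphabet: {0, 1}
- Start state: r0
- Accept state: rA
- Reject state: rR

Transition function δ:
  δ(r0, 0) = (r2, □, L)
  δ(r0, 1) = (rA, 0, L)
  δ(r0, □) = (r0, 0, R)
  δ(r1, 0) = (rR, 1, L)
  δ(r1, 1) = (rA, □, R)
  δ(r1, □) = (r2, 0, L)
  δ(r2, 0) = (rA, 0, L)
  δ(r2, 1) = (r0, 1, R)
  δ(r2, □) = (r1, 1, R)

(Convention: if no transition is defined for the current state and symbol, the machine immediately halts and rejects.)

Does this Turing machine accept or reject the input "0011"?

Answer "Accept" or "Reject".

Execution trace:
Initial: [r0]0011
Step 1: δ(r0, 0) = (r2, □, L) → [r2]□□011
Step 2: δ(r2, □) = (r1, 1, R) → 1[r1]□011
Step 3: δ(r1, □) = (r2, 0, L) → [r2]10011
Step 4: δ(r2, 1) = (r0, 1, R) → 1[r0]0011
Step 5: δ(r0, 0) = (r2, □, L) → [r2]1□011
Step 6: δ(r2, 1) = (r0, 1, R) → 1[r0]□011
Step 7: δ(r0, □) = (r0, 0, R) → 10[r0]011
Step 8: δ(r0, 0) = (r2, □, L) → 1[r2]0□11
Step 9: δ(r2, 0) = (rA, 0, L) → [rA]10□11

The machine reaches the accept state rA and halts.

Answer: Accept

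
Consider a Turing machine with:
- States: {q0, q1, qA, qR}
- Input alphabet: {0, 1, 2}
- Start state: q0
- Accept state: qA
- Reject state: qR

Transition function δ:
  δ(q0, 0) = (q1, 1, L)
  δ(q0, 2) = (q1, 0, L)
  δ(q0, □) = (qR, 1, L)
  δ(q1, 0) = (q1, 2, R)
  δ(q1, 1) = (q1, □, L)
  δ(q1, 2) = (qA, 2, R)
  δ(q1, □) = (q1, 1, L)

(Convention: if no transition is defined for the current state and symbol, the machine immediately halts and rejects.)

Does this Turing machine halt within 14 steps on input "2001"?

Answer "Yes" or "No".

Execution trace:
Initial: [q0]2001
Step 1: δ(q0, 2) = (q1, 0, L) → [q1]□0001
Step 2: δ(q1, □) = (q1, 1, L) → [q1]□10001
Step 3: δ(q1, □) = (q1, 1, L) → [q1]□110001
Step 4: δ(q1, □) = (q1, 1, L) → [q1]□1110001
Step 5: δ(q1, □) = (q1, 1, L) → [q1]□11110001
Step 6: δ(q1, □) = (q1, 1, L) → [q1]□111110001
Step 7: δ(q1, □) = (q1, 1, L) → [q1]□1111110001
Step 8: δ(q1, □) = (q1, 1, L) → [q1]□11111110001
Step 9: δ(q1, □) = (q1, 1, L) → [q1]□111111110001
Step 10: δ(q1, □) = (q1, 1, L) → [q1]□1111111110001
Step 11: δ(q1, □) = (q1, 1, L) → [q1]□11111111110001
Step 12: δ(q1, □) = (q1, 1, L) → [q1]□111111111110001
Step 13: δ(q1, □) = (q1, 1, L) → [q1]□1111111111110001
Step 14: δ(q1, □) = (q1, 1, L) → [q1]□11111111111110001

The machine has not reached a halting state after 14 steps.
The machine did not halt within the 14-step bound.

Answer: No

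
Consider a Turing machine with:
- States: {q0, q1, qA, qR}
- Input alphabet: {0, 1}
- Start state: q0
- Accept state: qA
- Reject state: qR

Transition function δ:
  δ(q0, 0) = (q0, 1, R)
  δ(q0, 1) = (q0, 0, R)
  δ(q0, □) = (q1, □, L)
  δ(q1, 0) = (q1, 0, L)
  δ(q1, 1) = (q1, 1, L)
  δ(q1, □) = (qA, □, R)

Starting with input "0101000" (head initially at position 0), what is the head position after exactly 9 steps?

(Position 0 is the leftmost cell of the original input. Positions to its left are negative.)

Execution trace (head position shown):
Step 0: [q0]0101000  (head at position 0)
Step 1: move right → 1[q0]101000  (head at position 1)
Step 2: move right → 10[q0]01000  (head at position 2)
Step 3: move right → 101[q0]1000  (head at position 3)
Step 4: move right → 1010[q0]000  (head at position 4)
Step 5: move right → 10101[q0]00  (head at position 5)
Step 6: move right → 101011[q0]0  (head at position 6)
Step 7: move right → 1010111[q0]□  (head at position 7)
Step 8: move left → 101011[q1]1□  (head at position 6)
Step 9: move left → 10101[q1]11□  (head at position 5)

After 9 steps, the head is at position 5.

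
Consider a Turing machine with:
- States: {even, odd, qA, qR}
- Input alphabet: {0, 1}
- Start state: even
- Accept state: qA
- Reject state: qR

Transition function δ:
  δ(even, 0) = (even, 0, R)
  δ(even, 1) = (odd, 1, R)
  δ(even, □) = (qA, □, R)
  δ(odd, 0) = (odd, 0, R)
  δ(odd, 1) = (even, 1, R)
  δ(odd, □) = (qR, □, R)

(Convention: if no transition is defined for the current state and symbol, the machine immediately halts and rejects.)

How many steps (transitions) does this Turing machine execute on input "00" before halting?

Execution trace:
Initial: [even]00
Step 1: δ(even, 0) = (even, 0, R) → 0[even]0
Step 2: δ(even, 0) = (even, 0, R) → 00[even]□
Step 3: δ(even, □) = (qA, □, R) → 00□[qA]□

The machine reaches the accept state qA and halts.

The machine executed 3 steps before halting.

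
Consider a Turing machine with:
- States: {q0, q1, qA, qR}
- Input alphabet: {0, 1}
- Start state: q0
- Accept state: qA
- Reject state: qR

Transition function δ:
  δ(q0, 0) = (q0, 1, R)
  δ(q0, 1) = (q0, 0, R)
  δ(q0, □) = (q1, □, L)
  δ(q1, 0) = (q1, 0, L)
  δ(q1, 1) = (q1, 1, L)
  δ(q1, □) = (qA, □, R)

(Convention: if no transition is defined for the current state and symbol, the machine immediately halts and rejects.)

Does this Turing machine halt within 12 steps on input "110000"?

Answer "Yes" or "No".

Execution trace:
Initial: [q0]110000
Step 1: δ(q0, 1) = (q0, 0, R) → 0[q0]10000
Step 2: δ(q0, 1) = (q0, 0, R) → 00[q0]0000
Step 3: δ(q0, 0) = (q0, 1, R) → 001[q0]000
Step 4: δ(q0, 0) = (q0, 1, R) → 0011[q0]00
Step 5: δ(q0, 0) = (q0, 1, R) → 00111[q0]0
Step 6: δ(q0, 0) = (q0, 1, R) → 001111[q0]□
Step 7: δ(q0, □) = (q1, □, L) → 00111[q1]1□
Step 8: δ(q1, 1) = (q1, 1, L) → 0011[q1]11□
Step 9: δ(q1, 1) = (q1, 1, L) → 001[q1]111□
Step 10: δ(q1, 1) = (q1, 1, L) → 00[q1]1111□
Step 11: δ(q1, 1) = (q1, 1, L) → 0[q1]01111□
Step 12: δ(q1, 0) = (q1, 0, L) → [q1]001111□

The machine has not reached a halting state after 12 steps.
The machine did not halt within the 12-step bound.

Answer: No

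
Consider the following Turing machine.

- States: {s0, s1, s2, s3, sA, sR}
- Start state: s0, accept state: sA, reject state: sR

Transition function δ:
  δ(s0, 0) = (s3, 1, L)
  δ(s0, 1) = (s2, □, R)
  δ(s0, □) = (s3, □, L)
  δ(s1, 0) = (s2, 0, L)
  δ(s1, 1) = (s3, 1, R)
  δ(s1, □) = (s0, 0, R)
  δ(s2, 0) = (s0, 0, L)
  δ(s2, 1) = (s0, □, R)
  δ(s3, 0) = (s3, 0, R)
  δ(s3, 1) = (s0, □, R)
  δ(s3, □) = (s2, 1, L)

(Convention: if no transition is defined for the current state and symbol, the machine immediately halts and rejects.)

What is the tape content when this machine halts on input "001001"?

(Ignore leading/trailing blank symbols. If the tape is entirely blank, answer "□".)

Execution trace:
Initial: [s0]001001
Step 1: δ(s0, 0) = (s3, 1, L) → [s3]□101001
Step 2: δ(s3, □) = (s2, 1, L) → [s2]□1101001

No transition is defined for δ(s2, □). By convention the machine halts and rejects.

Final tape (ignoring leading/trailing blanks): 1101001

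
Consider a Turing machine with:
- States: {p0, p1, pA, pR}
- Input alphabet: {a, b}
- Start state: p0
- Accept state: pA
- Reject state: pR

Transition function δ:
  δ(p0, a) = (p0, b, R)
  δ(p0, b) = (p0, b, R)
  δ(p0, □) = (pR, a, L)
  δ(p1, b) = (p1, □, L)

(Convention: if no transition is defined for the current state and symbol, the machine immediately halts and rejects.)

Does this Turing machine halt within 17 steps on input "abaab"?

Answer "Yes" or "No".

Execution trace:
Initial: [p0]abaab
Step 1: δ(p0, a) = (p0, b, R) → b[p0]baab
Step 2: δ(p0, b) = (p0, b, R) → bb[p0]aab
Step 3: δ(p0, a) = (p0, b, R) → bbb[p0]ab
Step 4: δ(p0, a) = (p0, b, R) → bbbb[p0]b
Step 5: δ(p0, b) = (p0, b, R) → bbbbb[p0]□
Step 6: δ(p0, □) = (pR, a, L) → bbbb[pR]ba

The machine reaches the reject state pR and halts.
The machine halted after 6 steps (within the 17-step bound).

Answer: Yes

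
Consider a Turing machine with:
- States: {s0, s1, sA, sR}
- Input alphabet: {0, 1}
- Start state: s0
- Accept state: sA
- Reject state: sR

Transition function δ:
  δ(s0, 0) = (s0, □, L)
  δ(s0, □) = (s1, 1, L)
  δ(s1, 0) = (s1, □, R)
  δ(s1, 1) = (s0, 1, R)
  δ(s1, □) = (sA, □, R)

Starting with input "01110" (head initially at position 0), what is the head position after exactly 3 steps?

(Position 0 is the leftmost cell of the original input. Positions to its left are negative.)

Execution trace (head position shown):
Step 0: [s0]01110  (head at position 0)
Step 1: move left → [s0]□□1110  (head at position -1)
Step 2: move left → [s1]□1□1110  (head at position -2)
Step 3: move right → □[sA]1□1110  (head at position -1)

After 3 steps, the head is at position -1.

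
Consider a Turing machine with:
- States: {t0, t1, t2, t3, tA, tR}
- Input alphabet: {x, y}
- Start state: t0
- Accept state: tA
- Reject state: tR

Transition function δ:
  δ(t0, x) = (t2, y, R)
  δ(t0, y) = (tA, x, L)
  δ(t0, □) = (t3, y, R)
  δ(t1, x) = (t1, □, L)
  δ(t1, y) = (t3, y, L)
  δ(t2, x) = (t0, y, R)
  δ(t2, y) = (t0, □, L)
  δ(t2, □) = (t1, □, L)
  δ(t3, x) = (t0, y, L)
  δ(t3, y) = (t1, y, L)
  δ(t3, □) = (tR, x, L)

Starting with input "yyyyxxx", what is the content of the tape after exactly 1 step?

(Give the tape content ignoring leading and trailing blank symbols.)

Execution trace:
Initial: [t0]yyyyxxx
Step 1: δ(t0, y) = (tA, x, L) → [tA]□xyyyxxx

The machine reaches the accept state tA and halts.

After 1 step, the tape (ignoring leading/trailing blanks) is: xyyyxxx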